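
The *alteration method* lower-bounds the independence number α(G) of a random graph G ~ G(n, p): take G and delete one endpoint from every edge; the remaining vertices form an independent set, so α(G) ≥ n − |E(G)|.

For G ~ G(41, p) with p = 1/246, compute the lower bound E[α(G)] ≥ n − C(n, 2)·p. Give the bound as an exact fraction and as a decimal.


E[|E(G)|] = C(41, 2)·p = 820 · (1/246) = 10/3.
E[α(G)] ≥ n − E[|E(G)|] = 41 − 10/3 = 113/3.
Numerically: ≈ 37.6667.
(This is only a lower bound; the true E[α(G)] may be larger.)

E[α(G)] ≥ 113/3 ≈ 37.6667.


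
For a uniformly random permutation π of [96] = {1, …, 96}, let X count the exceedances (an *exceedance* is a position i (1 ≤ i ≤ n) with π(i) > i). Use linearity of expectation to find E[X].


Write X = Σ_{i=1}^{96} X_i, where X_i = 1_{π(i) > i}.
For each fixed i, π(i) is uniform over {1, …, 96} (marginal of a uniform permutation), so P[π(i) > i] = (n − i)/n. Summing: Σ_{i=1}^{96} (n − i)/n = (0 + 1 + … + 95)/96 = 96(96 − 1)/(2·96) = (96 − 1)/2.
Hence E[X] = Σ_{i=1}^{96} (96 − i)/96 = 95/2 ≈ 47.500.

E[X] = 95/2 = 47.500.


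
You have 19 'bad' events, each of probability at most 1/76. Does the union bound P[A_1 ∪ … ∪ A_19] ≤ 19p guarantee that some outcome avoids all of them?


Union bound: P[∪_{i=1}^{19} A_i] ≤ Σ_i P[A_i] ≤ 19·p = 19·(1/76) = 1/4.
Numerically: 1/4 ≈ 0.2500000.
Is 1/4 < 1? YES.
Since P[∪ A_i] ≤ 1/4 < 1, the complement has P[∩ A_i^c] ≥ 1 − 1/4 = 3/4 > 0, so some outcome avoids every A_i.

19·p = 1/4 ≈ 0.2500000; existence CERTIFIED by the union bound.


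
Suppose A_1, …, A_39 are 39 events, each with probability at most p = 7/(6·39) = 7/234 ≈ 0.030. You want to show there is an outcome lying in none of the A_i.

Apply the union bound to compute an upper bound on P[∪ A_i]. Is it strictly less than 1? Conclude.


Union bound: P[∪_{i=1}^{39} A_i] ≤ Σ_i P[A_i] ≤ 39·p = 39·(7/234) = 7/6.
Numerically: 7/6 ≈ 1.167.
Is 7/6 < 1? NO.
Since the bound 7/6 is ≥ 1, the union bound is uninformative here; it does NOT by itself certify existence.

39·p = 7/6 ≈ 1.167; existence NOT certified by the union bound.


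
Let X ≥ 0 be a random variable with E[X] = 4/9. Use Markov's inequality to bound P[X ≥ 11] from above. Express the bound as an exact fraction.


μ = E[X] = 4/9, a = 11.
Markov: P[X ≥ 11] ≤ μ/a = (4/9)/11 = 4/99.
Numerically: ≈ 0.04040.
(Since a = 11 > μ = 0.44444, the bound 4/99 is < 1 and informative.)

P[X ≥ 11] ≤ 4/99 ≈ 0.04040.


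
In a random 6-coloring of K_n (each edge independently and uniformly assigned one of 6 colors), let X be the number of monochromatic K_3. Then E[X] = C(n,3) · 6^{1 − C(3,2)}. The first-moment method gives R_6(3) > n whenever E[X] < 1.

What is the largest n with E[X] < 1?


We need C(n, 3) · 6^{1 − 3} < 1, i.e. C(n, 3) < 6^{3 − 1} = 36.
Check values of n near the boundary:
  n = 3: C(3, 3) = 1; 1 < 36? YES
  n = 4: C(4, 3) = 4; 4 < 36? YES
  n = 5: C(5, 3) = 10; 10 < 36? YES
  n = 6: C(6, 3) = 20; 20 < 36? YES
  n = 7: C(7, 3) = 35; 35 < 36? YES
  n = 8: C(8, 3) = 56; 56 < 36? NO
  n = 9: C(9, 3) = 84; 84 < 36? NO
The largest n with C(n, 3) < 36 is n = 7 (where E[X] = 35/36 ≈ 0.972222). Hence R_6(3) > 7, i.e. R_6(3) ≥ 8.

Largest n = 7; hence R_6(3) > 7.


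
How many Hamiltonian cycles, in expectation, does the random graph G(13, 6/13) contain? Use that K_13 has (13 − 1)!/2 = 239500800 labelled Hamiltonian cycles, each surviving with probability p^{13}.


K_13 has (13 − 1)!/2 = 239500800 labelled Hamiltonian cycles.
For each such Hamiltonian cycle H, let X_H = 1 if all 13 edges of H are present in G. Then P[X_H = 1] = p^{13} = (6/13)^{13} = 13060694016/302875106592253.
Summing the indicators: E[X] = Σ_H E[X_H] = 239500800 · p^{13} = 239500800 · 13060694016/302875106592253 = 3128046665387212800/302875106592253.
Numerically: E[X] ≈ 1.033e+04.

E[X] = 239500800 · (6/13)^{13} = 3128046665387212800/302875106592253 ≈ 1.033e+04.


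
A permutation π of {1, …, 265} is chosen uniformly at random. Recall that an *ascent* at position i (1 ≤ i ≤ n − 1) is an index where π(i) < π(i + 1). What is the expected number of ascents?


Write X = Σ X_I over i = 1, …, 264, with X_I the indicator of one ascent.
There are 264 indicators.
For each fixed i, the pair (π(i), π(i+1)) is a uniformly random ordered pair of distinct values from {1, …, 265}; by symmetry P[π(i) < π(i+1)] = 1/2.
By linearity: E[X] = 264 · (1/2) = (265 − 1) · (1/2) = 132 ≈ 132.000.

E[X] = 132 = 132.000.


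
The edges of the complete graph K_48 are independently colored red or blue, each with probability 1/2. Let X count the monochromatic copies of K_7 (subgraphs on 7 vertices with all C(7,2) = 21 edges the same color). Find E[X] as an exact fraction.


Let X = Σ_S X_S over the C(48, 7) = 73629072 subsets S of size 7, where X_S = 1 if the K_7 on S is monochromatic.
For a fixed S, the K_7 on S has C(7, 2) = 21 edges. P[all 21 edges red] = (1/2)^21, and likewise for blue, so P[monochromatic] = 2·(1/2)^21 = 2^{1 − 21} = 1/1048576.
Summing: E[X] = C(48, 7) · 2^{1 − 21} = 73629072 · 1/1048576 = 4601817/65536.
Numerically: E[X] ≈ 70.218155.

E[X] = C(48,7)·2^(1−C(7,2)) = 4601817/65536 ≈ 70.218155.


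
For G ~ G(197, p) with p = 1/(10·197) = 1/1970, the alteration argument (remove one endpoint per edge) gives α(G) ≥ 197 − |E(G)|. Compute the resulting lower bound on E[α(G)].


E[|E(G)|] = C(197, 2)·p = 19306 · (1/1970) = 49/5.
E[α(G)] ≥ n − E[|E(G)|] = 197 − 49/5 = 936/5.
Numerically: ≈ 187.20000.
(This is only a lower bound; the true E[α(G)] may be larger.)

E[α(G)] ≥ 936/5 ≈ 187.20000.


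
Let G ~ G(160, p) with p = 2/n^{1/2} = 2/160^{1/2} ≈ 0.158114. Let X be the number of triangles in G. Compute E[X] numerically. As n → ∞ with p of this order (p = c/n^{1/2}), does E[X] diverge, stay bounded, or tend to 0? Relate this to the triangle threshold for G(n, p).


Number of potential triangles: C(160, 3) = 669920.
Each occurs with probability p³ ≈ (0.158114)³ ≈ 3.95284708e-03.
By linearity: E[X] = C(160, 3)·p³ ≈ 669920 · 3.95284708e-03 ≈ 2648.091313.
Since α = 1/2 < 1, p = c/n^{1/2} ≫ 1/n is above the triangle threshold p ~ 1/n. Asymptotically E[X] ~ (c³/6)·n^{3(1−α)} = (2³/6)·n^{1.5} → ∞; triangles are abundant w.h.p.

E[X] ≈ 2648.091313; in regime p = Θ(1/n^{1/2}) E[X] diverges (above the triangle threshold p ~ 1/n).


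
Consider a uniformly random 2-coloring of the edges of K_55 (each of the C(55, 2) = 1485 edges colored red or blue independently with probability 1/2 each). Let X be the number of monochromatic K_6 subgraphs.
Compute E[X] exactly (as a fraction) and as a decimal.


Let X = Σ_S X_S over the C(55, 6) = 28989675 subsets S of size 6, where X_S = 1 if the K_6 on S is monochromatic.
For a fixed S, the K_6 on S has C(6, 2) = 15 edges. P[all 15 edges red] = (1/2)^15, and likewise for blue, so P[monochromatic] = 2·(1/2)^15 = 2^{1 − 15} = 1/16384.
Summing: E[X] = C(55, 6) · 2^{1 − 15} = 28989675 · 1/16384 = 28989675/16384.
Numerically: E[X] ≈ 1769.389343.

E[X] = C(55,6)·2^(1−C(6,2)) = 28989675/16384 ≈ 1769.389343.


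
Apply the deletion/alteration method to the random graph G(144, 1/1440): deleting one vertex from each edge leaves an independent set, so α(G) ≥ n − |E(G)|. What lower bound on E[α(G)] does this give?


E[|E(G)|] = C(144, 2)·p = 10296 · (1/1440) = 143/20.
E[α(G)] ≥ n − E[|E(G)|] = 144 − 143/20 = 2737/20.
Numerically: ≈ 136.850000.
(This is only a lower bound; the true E[α(G)] may be larger.)

E[α(G)] ≥ 2737/20 ≈ 136.850000.


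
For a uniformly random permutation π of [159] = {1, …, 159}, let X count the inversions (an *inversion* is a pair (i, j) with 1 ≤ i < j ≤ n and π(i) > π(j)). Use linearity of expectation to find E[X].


Write X = Σ X_I over the C(159, 2) = 12561 pairs i < j, with X_I the indicator of one inversion.
There are 12561 indicators.
For each fixed pair i < j, the values π(i) and π(j) are two distinct elements of {1, …, 159} in uniformly random order; by symmetry P[π(i) > π(j)] = 1/2.
By linearity: E[X] = 12561 · (1/2) = C(159, 2) · (1/2) = 12561/2 = 12561/2 ≈ 6280.50000.

E[X] = 12561/2 = 6280.50000.


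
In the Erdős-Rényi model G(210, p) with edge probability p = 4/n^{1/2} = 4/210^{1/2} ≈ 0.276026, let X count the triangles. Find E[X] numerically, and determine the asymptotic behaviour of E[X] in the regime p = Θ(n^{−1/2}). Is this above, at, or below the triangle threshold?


Number of potential triangles: C(210, 3) = 1521520.
Each occurs with probability p³ ≈ (0.276026)³ ≈ 2.10305694e-02.
By linearity: E[X] = C(210, 3)·p³ ≈ 1521520 · 2.10305694e-02 ≈ 31998.431995.
Since α = 1/2 < 1, p = c/n^{1/2} ≫ 1/n is above the triangle threshold p ~ 1/n. Asymptotically E[X] ~ (c³/6)·n^{3(1−α)} = (4³/6)·n^{1.5} → ∞; triangles are abundant w.h.p.

E[X] ≈ 31998.431995; in regime p = Θ(1/n^{1/2}) E[X] diverges (above the triangle threshold p ~ 1/n).


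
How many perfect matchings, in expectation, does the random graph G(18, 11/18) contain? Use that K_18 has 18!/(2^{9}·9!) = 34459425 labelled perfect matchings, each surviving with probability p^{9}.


K_18 has 18!/(2^{9}·9!) = 34459425 labelled perfect matchings.
For each such perfect matching H, let X_H = 1 if all 9 edges of H are present in G. Then P[X_H = 1] = p^{9} = (11/18)^{9} = 2357947691/198359290368.
By linearity of expectation: E[X] = Σ_H E[X_H] = 34459425 · p^{9} = 34459425 · 2357947691/198359290368 = 1003129896443675/2448880128.
Numerically: E[X] ≈ 4.0963e+05.

E[X] = 34459425 · (11/18)^{9} = 1003129896443675/2448880128 ≈ 4.0963e+05.


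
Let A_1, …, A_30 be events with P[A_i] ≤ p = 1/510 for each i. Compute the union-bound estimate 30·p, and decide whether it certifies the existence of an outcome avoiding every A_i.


Union bound: P[∪_{i=1}^{30} A_i] ≤ Σ_i P[A_i] ≤ 30·p = 30·(1/510) = 1/17.
Numerically: 1/17 ≈ 0.0588.
Is 1/17 < 1? YES.
Since P[∪ A_i] ≤ 1/17 < 1, the complement has P[∩ A_i^c] ≥ 1 − 1/17 = 16/17 > 0, so some outcome avoids every A_i.

30·p = 1/17 ≈ 0.0588; existence CERTIFIED by the union bound.


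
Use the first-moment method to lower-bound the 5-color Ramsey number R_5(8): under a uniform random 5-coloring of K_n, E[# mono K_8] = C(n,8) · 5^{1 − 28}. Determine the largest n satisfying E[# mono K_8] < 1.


We need C(n, 8) · 5^{1 − 28} < 1, i.e. C(n, 8) < 5^{28 − 1} = 7450580596923828125.
Check values of n near the boundary:
  n = 860: C(860, 8) = 7182671140665308145; 7182671140665308145 < 7450580596923828125? YES
  n = 861: C(861, 8) = 7250034996615275865; 7250034996615275865 < 7450580596923828125? YES
  n = 862: C(862, 8) = 7317951015318931845; 7317951015318931845 < 7450580596923828125? YES
  n = 863: C(863, 8) = 7386423071602617757; 7386423071602617757 < 7450580596923828125? YES
  n = 864: C(864, 8) = 7455455062926006708; 7455455062926006708 < 7450580596923828125? NO
  n = 865: C(865, 8) = 7525050909487743060; 7525050909487743060 < 7450580596923828125? NO
  n = 866: C(866, 8) = 7595214554331451620; 7595214554331451620 < 7450580596923828125? NO
The largest n with C(n, 8) < 7450580596923828125 is n = 863 (where E[X] = 7386423071602617757/7450580596923828125 ≈ 0.991). Hence R_5(8) > 863, i.e. R_5(8) ≥ 864.

Largest n = 863; hence R_5(8) > 863.


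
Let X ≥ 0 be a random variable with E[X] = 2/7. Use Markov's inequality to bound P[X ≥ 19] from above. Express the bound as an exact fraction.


μ = E[X] = 2/7, a = 19.
Markov: P[X ≥ 19] ≤ μ/a = (2/7)/19 = 2/133.
Numerically: ≈ 0.015038.
(Since a = 19 > μ = 0.285714, the bound 2/133 is < 1 and informative.)

P[X ≥ 19] ≤ 2/133 ≈ 0.015038.


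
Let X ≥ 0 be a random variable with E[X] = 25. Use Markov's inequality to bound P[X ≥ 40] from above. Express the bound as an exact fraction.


μ = E[X] = 25, a = 40.
Markov: P[X ≥ 40] ≤ μ/a = (25)/40 = 5/8.
Numerically: ≈ 0.62500.
(Since a = 40 > μ = 25.00000, the bound 5/8 is < 1 and informative.)

P[X ≥ 40] ≤ 5/8 ≈ 0.62500.


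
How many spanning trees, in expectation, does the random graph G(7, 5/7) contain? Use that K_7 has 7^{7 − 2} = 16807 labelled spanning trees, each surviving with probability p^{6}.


K_7 has 7^{7 − 2} = 16807 labelled spanning trees.
For each such spanning tree H, let X_H = 1 if all 6 edges of H are present in G. Then P[X_H = 1] = p^{6} = (5/7)^{6} = 15625/117649.
By linearity of expectation: E[X] = Σ_H E[X_H] = 16807 · p^{6} = 16807 · 15625/117649 = 15625/7.
Numerically: E[X] ≈ 2.23e+03.

E[X] = 16807 · (5/7)^{6} = 15625/7 ≈ 2.23e+03.


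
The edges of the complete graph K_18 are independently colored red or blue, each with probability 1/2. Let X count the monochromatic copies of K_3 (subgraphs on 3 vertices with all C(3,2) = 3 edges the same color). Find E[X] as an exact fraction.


Let X = Σ_S X_S over the C(18, 3) = 816 subsets S of size 3, where X_S = 1 if the K_3 on S is monochromatic.
For a fixed S, the K_3 on S has C(3, 2) = 3 edges. P[all 3 edges red] = (1/2)^3, and likewise for blue, so P[monochromatic] = 2·(1/2)^3 = 2^{1 − 3} = 1/4.
By linearity: E[X] = C(18, 3) · 2^{1 − 3} = 816 · 1/4 = 204.
Numerically: E[X] ≈ 204.000000.

E[X] = C(18,3)·2^(1−C(3,2)) = 204 ≈ 204.000000.


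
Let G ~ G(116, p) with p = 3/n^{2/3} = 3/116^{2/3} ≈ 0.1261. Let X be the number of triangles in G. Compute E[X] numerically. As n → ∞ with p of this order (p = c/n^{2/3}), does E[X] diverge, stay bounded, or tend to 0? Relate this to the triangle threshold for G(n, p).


Number of potential triangles: C(116, 3) = 253460.
Each occurs with probability p³ ≈ (0.1261)³ ≈ 2.006540e-03.
By linearity: E[X] = C(116, 3)·p³ ≈ 253460 · 2.006540e-03 ≈ 508.5776.
Since α = 2/3 < 1, p = c/n^{2/3} ≫ 1/n is above the triangle threshold p ~ 1/n. Asymptotically E[X] ~ (c³/6)·n^{3(1−α)} = (3³/6)·n^{1} → ∞; triangles are abundant w.h.p.

E[X] ≈ 508.5776; in regime p = Θ(1/n^{2/3}) E[X] diverges (above the triangle threshold p ~ 1/n).


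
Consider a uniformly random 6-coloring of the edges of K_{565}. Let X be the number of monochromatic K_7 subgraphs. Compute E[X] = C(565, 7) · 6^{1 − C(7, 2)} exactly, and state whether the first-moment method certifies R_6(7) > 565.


E[X] = C(565, 7) · 6^{1 − 21} = 3513212521235560 · 6^{−20} = 3513212521235560/3656158440062976.
As a reduced fraction: E[X] = 439151565154445/457019805007872 ≈ 0.96090.
Is E[X] < 1? YES.
Since E[X] < 1, there exists a 6-coloring of K_{565} with no monochromatic K_7; hence R_6(7) > 565.

E[X] = 439151565154445/457019805007872 ≈ 0.96090; E[X] < 1, so R_6(7) > 565.


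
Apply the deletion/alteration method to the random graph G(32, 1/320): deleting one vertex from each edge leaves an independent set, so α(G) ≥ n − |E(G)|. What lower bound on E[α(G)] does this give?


E[|E(G)|] = C(32, 2)·p = 496 · (1/320) = 31/20.
E[α(G)] ≥ n − E[|E(G)|] = 32 − 31/20 = 609/20.
Numerically: ≈ 30.450000.
(This is only a lower bound; the true E[α(G)] may be larger.)

E[α(G)] ≥ 609/20 ≈ 30.450000.


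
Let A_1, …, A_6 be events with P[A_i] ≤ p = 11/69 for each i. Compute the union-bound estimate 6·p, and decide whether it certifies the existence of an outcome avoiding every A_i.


Union bound: P[∪_{i=1}^{6} A_i] ≤ Σ_i P[A_i] ≤ 6·p = 6·(11/69) = 22/23.
Numerically: 22/23 ≈ 0.9565217.
Is 22/23 < 1? YES.
Since P[∪ A_i] ≤ 22/23 < 1, the complement has P[∩ A_i^c] ≥ 1 − 22/23 = 1/23 > 0, so some outcome avoids every A_i.

6·p = 22/23 ≈ 0.9565217; existence CERTIFIED by the union bound.


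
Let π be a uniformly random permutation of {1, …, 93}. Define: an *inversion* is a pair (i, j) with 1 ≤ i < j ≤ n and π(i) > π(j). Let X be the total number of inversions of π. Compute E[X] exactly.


Write X = Σ X_I over the C(93, 2) = 4278 pairs i < j, with X_I the indicator of one inversion.
There are 4278 indicators.
For each fixed pair i < j, the values π(i) and π(j) are two distinct elements of {1, …, 93} in uniformly random order; by symmetry P[π(i) > π(j)] = 1/2.
By linearity: E[X] = 4278 · (1/2) = C(93, 2) · (1/2) = 4278/2 = 2139 ≈ 2139.0000.

E[X] = 2139 = 2139.0000.


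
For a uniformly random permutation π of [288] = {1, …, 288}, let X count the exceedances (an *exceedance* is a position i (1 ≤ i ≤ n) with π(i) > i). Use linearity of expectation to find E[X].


Write X = Σ_{i=1}^{288} X_i, where X_i = 1_{π(i) > i}.
For each fixed i, π(i) is uniform over {1, …, 288} (marginal of a uniform permutation), so P[π(i) > i] = (n − i)/n. Summing: Σ_{i=1}^{288} (n − i)/n = (0 + 1 + … + 287)/288 = 288(288 − 1)/(2·288) = (288 − 1)/2.
Hence E[X] = Σ_{i=1}^{288} (288 − i)/288 = 287/2 ≈ 143.500000.

E[X] = 287/2 = 143.500000.


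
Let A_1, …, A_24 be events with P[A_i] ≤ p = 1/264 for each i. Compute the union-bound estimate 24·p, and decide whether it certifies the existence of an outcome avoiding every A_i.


Union bound: P[∪_{i=1}^{24} A_i] ≤ Σ_i P[A_i] ≤ 24·p = 24·(1/264) = 1/11.
Numerically: 1/11 ≈ 0.09091.
Is 1/11 < 1? YES.
Since P[∪ A_i] ≤ 1/11 < 1, the complement has P[∩ A_i^c] ≥ 1 − 1/11 = 10/11 > 0, so some outcome avoids every A_i.

24·p = 1/11 ≈ 0.09091; existence CERTIFIED by the union bound.


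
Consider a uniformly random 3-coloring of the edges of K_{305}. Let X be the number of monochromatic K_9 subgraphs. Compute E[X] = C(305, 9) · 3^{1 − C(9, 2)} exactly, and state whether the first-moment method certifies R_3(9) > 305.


E[X] = C(305, 9) · 3^{1 − 36} = 55871664980896050 · 3^{−35} = 55871664980896050/50031545098999707.
As a reduced fraction: E[X] = 18623888326965350/16677181699666569 ≈ 1.1167288.
Is E[X] < 1? NO.
Since E[X] ≥ 1, the first-moment bound is inconclusive at n = 305; it does NOT by itself certify R_3(9) > 305.

E[X] = 18623888326965350/16677181699666569 ≈ 1.1167288; E[X] ≥ 1; first-moment method inconclusive here.


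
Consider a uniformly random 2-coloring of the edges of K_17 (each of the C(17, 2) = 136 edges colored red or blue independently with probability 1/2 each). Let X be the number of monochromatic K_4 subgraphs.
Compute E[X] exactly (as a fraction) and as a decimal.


Let X = Σ_S X_S over the C(17, 4) = 2380 subsets S of size 4, where X_S = 1 if the K_4 on S is monochromatic.
For a fixed S, the K_4 on S has C(4, 2) = 6 edges. P[all 6 edges red] = (1/2)^6, and likewise for blue, so P[monochromatic] = 2·(1/2)^6 = 2^{1 − 6} = 1/32.
By linearity: E[X] = C(17, 4) · 2^{1 − 6} = 2380 · 1/32 = 595/8.
Numerically: E[X] ≈ 74.375000.

E[X] = C(17,4)·2^(1−C(4,2)) = 595/8 ≈ 74.375000.


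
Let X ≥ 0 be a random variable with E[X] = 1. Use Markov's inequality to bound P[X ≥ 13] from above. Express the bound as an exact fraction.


μ = E[X] = 1, a = 13.
Markov: P[X ≥ 13] ≤ μ/a = (1)/13 = 1/13.
Numerically: ≈ 0.07692.
(Since a = 13 > μ = 1.00000, the bound 1/13 is < 1 and informative.)

P[X ≥ 13] ≤ 1/13 ≈ 0.07692.


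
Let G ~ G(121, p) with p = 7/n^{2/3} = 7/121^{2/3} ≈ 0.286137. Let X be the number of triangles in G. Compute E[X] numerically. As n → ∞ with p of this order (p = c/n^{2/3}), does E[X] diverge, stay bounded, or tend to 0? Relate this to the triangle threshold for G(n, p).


Number of potential triangles: C(121, 3) = 287980.
Each occurs with probability p³ ≈ (0.286137)³ ≈ 2.34273615e-02.
By linearity: E[X] = C(121, 3)·p³ ≈ 287980 · 2.34273615e-02 ≈ 6746.611570.
Since α = 2/3 < 1, p = c/n^{2/3} ≫ 1/n is above the triangle threshold p ~ 1/n. Asymptotically E[X] ~ (c³/6)·n^{3(1−α)} = (7³/6)·n^{1} → ∞; triangles are abundant w.h.p.

E[X] ≈ 6746.611570; in regime p = Θ(1/n^{2/3}) E[X] diverges (above the triangle threshold p ~ 1/n).


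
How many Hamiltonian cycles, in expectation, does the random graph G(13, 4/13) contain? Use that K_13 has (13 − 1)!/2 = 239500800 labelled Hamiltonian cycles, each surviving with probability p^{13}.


K_13 has (13 − 1)!/2 = 239500800 labelled Hamiltonian cycles.
For each such Hamiltonian cycle H, let X_H = 1 if all 13 edges of H are present in G. Then P[X_H = 1] = p^{13} = (4/13)^{13} = 67108864/302875106592253.
Summing the indicators: E[X] = Σ_H E[X_H] = 239500800 · p^{13} = 239500800 · 67108864/302875106592253 = 16072626615091200/302875106592253.
Numerically: E[X] ≈ 53.07.

E[X] = 239500800 · (4/13)^{13} = 16072626615091200/302875106592253 ≈ 53.07.


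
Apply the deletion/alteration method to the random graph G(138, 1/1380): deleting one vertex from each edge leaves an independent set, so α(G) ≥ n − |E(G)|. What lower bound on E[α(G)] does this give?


E[|E(G)|] = C(138, 2)·p = 9453 · (1/1380) = 137/20.
E[α(G)] ≥ n − E[|E(G)|] = 138 − 137/20 = 2623/20.
Numerically: ≈ 131.150.
(This is only a lower bound; the true E[α(G)] may be larger.)

E[α(G)] ≥ 2623/20 ≈ 131.150.


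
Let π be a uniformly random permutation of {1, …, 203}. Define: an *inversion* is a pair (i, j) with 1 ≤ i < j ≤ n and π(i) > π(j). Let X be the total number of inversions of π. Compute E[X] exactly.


Write X = Σ X_I over the C(203, 2) = 20503 pairs i < j, with X_I the indicator of one inversion.
There are 20503 indicators.
For each fixed pair i < j, the values π(i) and π(j) are two distinct elements of {1, …, 203} in uniformly random order; by symmetry P[π(i) > π(j)] = 1/2.
By linearity: E[X] = 20503 · (1/2) = C(203, 2) · (1/2) = 20503/2 = 20503/2 ≈ 10251.500000.

E[X] = 20503/2 = 10251.500000.


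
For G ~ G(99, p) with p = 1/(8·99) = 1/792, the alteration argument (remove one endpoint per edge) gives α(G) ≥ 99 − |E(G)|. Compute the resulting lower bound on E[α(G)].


E[|E(G)|] = C(99, 2)·p = 4851 · (1/792) = 49/8.
E[α(G)] ≥ n − E[|E(G)|] = 99 − 49/8 = 743/8.
Numerically: ≈ 92.875.
(This is only a lower bound; the true E[α(G)] may be larger.)

E[α(G)] ≥ 743/8 ≈ 92.875.


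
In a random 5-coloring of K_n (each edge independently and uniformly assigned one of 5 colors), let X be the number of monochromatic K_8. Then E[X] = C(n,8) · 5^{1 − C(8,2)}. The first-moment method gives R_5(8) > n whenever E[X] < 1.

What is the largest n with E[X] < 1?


We need C(n, 8) · 5^{1 − 28} < 1, i.e. C(n, 8) < 5^{28 − 1} = 7450580596923828125.
Check values of n near the boundary:
  n = 861: C(861, 8) = 7250034996615275865; 7250034996615275865 < 7450580596923828125? YES
  n = 862: C(862, 8) = 7317951015318931845; 7317951015318931845 < 7450580596923828125? YES
  n = 863: C(863, 8) = 7386423071602617757; 7386423071602617757 < 7450580596923828125? YES
  n = 864: C(864, 8) = 7455455062926006708; 7455455062926006708 < 7450580596923828125? NO
  n = 865: C(865, 8) = 7525050909487743060; 7525050909487743060 < 7450580596923828125? NO
The largest n with C(n, 8) < 7450580596923828125 is n = 863 (where E[X] = 7386423071602617757/7450580596923828125 ≈ 0.99139). Hence R_5(8) > 863, i.e. R_5(8) ≥ 864.

Largest n = 863; hence R_5(8) > 863.


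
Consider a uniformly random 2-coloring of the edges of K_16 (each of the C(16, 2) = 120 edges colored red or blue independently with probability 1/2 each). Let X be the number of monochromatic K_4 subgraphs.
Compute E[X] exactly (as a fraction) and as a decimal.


Let X = Σ_S X_S over the C(16, 4) = 1820 subsets S of size 4, where X_S = 1 if the K_4 on S is monochromatic.
For a fixed S, the K_4 on S has C(4, 2) = 6 edges. P[all 6 edges red] = (1/2)^6, and likewise for blue, so P[monochromatic] = 2·(1/2)^6 = 2^{1 − 6} = 1/32.
By linearity: E[X] = C(16, 4) · 2^{1 − 6} = 1820 · 1/32 = 455/8.
Numerically: E[X] ≈ 56.875000.

E[X] = C(16,4)·2^(1−C(4,2)) = 455/8 ≈ 56.875000.


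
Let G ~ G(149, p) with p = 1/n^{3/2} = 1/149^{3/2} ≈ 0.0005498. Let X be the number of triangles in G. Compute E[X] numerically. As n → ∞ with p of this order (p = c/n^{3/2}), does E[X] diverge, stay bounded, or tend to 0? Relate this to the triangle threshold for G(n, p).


Number of potential triangles: C(149, 3) = 540274.
Each occurs with probability p³ ≈ (0.0005498)³ ≈ 1.662118e-10.
By linearity: E[X] = C(149, 3)·p³ ≈ 540274 · 1.662118e-10 ≈ 0.0001.
Since α = 3/2 > 1, p = c/n^{3/2} = o(1/n) is below the triangle threshold p ~ 1/n. Asymptotically E[X] ~ (c³/6)·n^{3(1−α)} = (1³/6)·n^{-1.5} → 0, so by Markov's inequality G has no triangles w.h.p.

E[X] ≈ 0.0001; in regime p = Θ(1/n^{3/2}) E[X] tends to 0 (below the triangle threshold p ~ 1/n).


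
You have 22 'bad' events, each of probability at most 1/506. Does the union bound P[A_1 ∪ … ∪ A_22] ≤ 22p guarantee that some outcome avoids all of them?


Union bound: P[∪_{i=1}^{22} A_i] ≤ Σ_i P[A_i] ≤ 22·p = 22·(1/506) = 1/23.
Numerically: 1/23 ≈ 0.043.
Is 1/23 < 1? YES.
Since P[∪ A_i] ≤ 1/23 < 1, the complement has P[∩ A_i^c] ≥ 1 − 1/23 = 22/23 > 0, so some outcome avoids every A_i.

22·p = 1/23 ≈ 0.043; existence CERTIFIED by the union bound.


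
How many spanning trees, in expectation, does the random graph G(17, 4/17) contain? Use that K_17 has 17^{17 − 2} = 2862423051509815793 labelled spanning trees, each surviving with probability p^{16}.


K_17 has 17^{17 − 2} = 2862423051509815793 labelled spanning trees.
For each such spanning tree H, let X_H = 1 if all 16 edges of H are present in G. Then P[X_H = 1] = p^{16} = (4/17)^{16} = 4294967296/48661191875666868481.
Summing the indicators: E[X] = Σ_H E[X_H] = 2862423051509815793 · p^{16} = 2862423051509815793 · 4294967296/48661191875666868481 = 4294967296/17.
Numerically: E[X] ≈ 2.526e+08.

E[X] = 2862423051509815793 · (4/17)^{16} = 4294967296/17 ≈ 2.526e+08.


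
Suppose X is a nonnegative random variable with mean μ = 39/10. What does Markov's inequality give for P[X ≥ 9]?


μ = E[X] = 39/10, a = 9.
Markov: P[X ≥ 9] ≤ μ/a = (39/10)/9 = 13/30.
Numerically: ≈ 0.4333.
(Since a = 9 > μ = 3.9000, the bound 13/30 is < 1 and informative.)

P[X ≥ 9] ≤ 13/30 ≈ 0.4333.


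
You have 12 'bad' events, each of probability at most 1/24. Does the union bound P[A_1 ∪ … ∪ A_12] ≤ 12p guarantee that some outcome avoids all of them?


Union bound: P[∪_{i=1}^{12} A_i] ≤ Σ_i P[A_i] ≤ 12·p = 12·(1/24) = 1/2.
Numerically: 1/2 ≈ 0.5000000.
Is 1/2 < 1? YES.
Since P[∪ A_i] ≤ 1/2 < 1, the complement has P[∩ A_i^c] ≥ 1 − 1/2 = 1/2 > 0, so some outcome avoids every A_i.

12·p = 1/2 ≈ 0.5000000; existence CERTIFIED by the union bound.


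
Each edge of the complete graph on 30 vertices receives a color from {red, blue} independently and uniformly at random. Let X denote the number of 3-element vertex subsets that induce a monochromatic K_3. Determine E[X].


Let X = Σ_S X_S over the C(30, 3) = 4060 subsets S of size 3, where X_S = 1 if the K_3 on S is monochromatic.
For a fixed S, the K_3 on S has C(3, 2) = 3 edges. P[all 3 edges red] = (1/2)^3, and likewise for blue, so P[monochromatic] = 2·(1/2)^3 = 2^{1 − 3} = 1/4.
Summing: E[X] = C(30, 3) · 2^{1 − 3} = 4060 · 1/4 = 1015.
Numerically: E[X] ≈ 1015.000.

E[X] = C(30,3)·2^(1−C(3,2)) = 1015 ≈ 1015.000.


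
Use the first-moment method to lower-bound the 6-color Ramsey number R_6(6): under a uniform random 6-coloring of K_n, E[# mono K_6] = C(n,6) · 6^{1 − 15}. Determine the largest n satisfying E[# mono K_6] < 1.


We need C(n, 6) · 6^{1 − 15} < 1, i.e. C(n, 6) < 6^{15 − 1} = 78364164096.
Check values of n near the boundary:
  n = 193: C(193, 6) = 66364016544; 66364016544 < 78364164096? YES
  n = 194: C(194, 6) = 68482017072; 68482017072 < 78364164096? YES
  n = 195: C(195, 6) = 70656049360; 70656049360 < 78364164096? YES
  n = 196: C(196, 6) = 72887293024; 72887293024 < 78364164096? YES
  n = 197: C(197, 6) = 75176946208; 75176946208 < 78364164096? YES
  n = 198: C(198, 6) = 77526225777; 77526225777 < 78364164096? YES
  n = 199: C(199, 6) = 79936367511; 79936367511 < 78364164096? NO
The largest n with C(n, 6) < 78364164096 is n = 198 (where E[X] = 25842075259/26121388032 ≈ 0.9893). Hence R_6(6) > 198, i.e. R_6(6) ≥ 199.

Largest n = 198; hence R_6(6) > 198.


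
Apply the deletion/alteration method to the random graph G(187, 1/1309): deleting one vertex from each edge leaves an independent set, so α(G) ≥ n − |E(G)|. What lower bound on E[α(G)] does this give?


E[|E(G)|] = C(187, 2)·p = 17391 · (1/1309) = 93/7.
E[α(G)] ≥ n − E[|E(G)|] = 187 − 93/7 = 1216/7.
Numerically: ≈ 173.714286.
(This is only a lower bound; the true E[α(G)] may be larger.)

E[α(G)] ≥ 1216/7 ≈ 173.714286.


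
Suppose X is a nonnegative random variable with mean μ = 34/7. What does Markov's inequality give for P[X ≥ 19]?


μ = E[X] = 34/7, a = 19.
Markov: P[X ≥ 19] ≤ μ/a = (34/7)/19 = 34/133.
Numerically: ≈ 0.2556.
(Since a = 19 > μ = 4.8571, the bound 34/133 is < 1 and informative.)

P[X ≥ 19] ≤ 34/133 ≈ 0.2556.


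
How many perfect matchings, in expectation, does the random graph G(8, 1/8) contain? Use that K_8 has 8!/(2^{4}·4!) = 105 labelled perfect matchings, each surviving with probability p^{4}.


K_8 has 8!/(2^{4}·4!) = 105 labelled perfect matchings.
For each such perfect matching H, let X_H = 1 if all 4 edges of H are present in G. Then P[X_H = 1] = p^{4} = (1/8)^{4} = 1/4096.
By linearity of expectation: E[X] = Σ_H E[X_H] = 105 · p^{4} = 105 · 1/4096 = 105/4096.
Numerically: E[X] ≈ 0.025635.

E[X] = 105 · (1/8)^{4} = 105/4096 ≈ 0.025635.


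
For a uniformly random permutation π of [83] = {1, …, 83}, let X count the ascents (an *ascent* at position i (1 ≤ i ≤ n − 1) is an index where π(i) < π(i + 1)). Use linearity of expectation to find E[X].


Write X = Σ X_I over i = 1, …, 82, with X_I the indicator of one ascent.
There are 82 indicators.
For each fixed i, the pair (π(i), π(i+1)) is a uniformly random ordered pair of distinct values from {1, …, 83}; by symmetry P[π(i) < π(i+1)] = 1/2.
By linearity: E[X] = 82 · (1/2) = (83 − 1) · (1/2) = 41 ≈ 41.00000.

E[X] = 41 = 41.00000.


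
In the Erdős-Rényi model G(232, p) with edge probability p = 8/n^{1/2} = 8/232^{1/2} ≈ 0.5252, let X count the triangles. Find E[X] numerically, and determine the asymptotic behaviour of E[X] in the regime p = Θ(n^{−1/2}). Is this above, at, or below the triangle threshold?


Number of potential triangles: C(232, 3) = 2054360.
Each occurs with probability p³ ≈ (0.5252)³ ≈ 1.448899e-01.
By linearity: E[X] = C(232, 3)·p³ ≈ 2054360 · 1.448899e-01 ≈ 297655.9265.
Since α = 1/2 < 1, p = c/n^{1/2} ≫ 1/n is above the triangle threshold p ~ 1/n. Asymptotically E[X] ~ (c³/6)·n^{3(1−α)} = (8³/6)·n^{1.5} → ∞; triangles are abundant w.h.p.

E[X] ≈ 297655.9265; in regime p = Θ(1/n^{1/2}) E[X] diverges (above the triangle threshold p ~ 1/n).


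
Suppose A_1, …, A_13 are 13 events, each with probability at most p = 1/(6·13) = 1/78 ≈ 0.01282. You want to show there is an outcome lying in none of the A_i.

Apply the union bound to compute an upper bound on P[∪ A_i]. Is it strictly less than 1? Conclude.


Union bound: P[∪_{i=1}^{13} A_i] ≤ Σ_i P[A_i] ≤ 13·p = 13·(1/78) = 1/6.
Numerically: 1/6 ≈ 0.16667.
Is 1/6 < 1? YES.
Since P[∪ A_i] ≤ 1/6 < 1, the complement has P[∩ A_i^c] ≥ 1 − 1/6 = 5/6 > 0, so some outcome avoids every A_i.

13·p = 1/6 ≈ 0.16667; existence CERTIFIED by the union bound.


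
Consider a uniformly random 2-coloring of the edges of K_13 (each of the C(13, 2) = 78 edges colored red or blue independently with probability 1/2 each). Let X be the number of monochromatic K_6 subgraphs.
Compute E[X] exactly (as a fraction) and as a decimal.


Let X = Σ_S X_S over the C(13, 6) = 1716 subsets S of size 6, where X_S = 1 if the K_6 on S is monochromatic.
For a fixed S, the K_6 on S has C(6, 2) = 15 edges. P[all 15 edges red] = (1/2)^15, and likewise for blue, so P[monochromatic] = 2·(1/2)^15 = 2^{1 − 15} = 1/16384.
Summing: E[X] = C(13, 6) · 2^{1 − 15} = 1716 · 1/16384 = 429/4096.
Numerically: E[X] ≈ 0.104736.

E[X] = C(13,6)·2^(1−C(6,2)) = 429/4096 ≈ 0.104736.


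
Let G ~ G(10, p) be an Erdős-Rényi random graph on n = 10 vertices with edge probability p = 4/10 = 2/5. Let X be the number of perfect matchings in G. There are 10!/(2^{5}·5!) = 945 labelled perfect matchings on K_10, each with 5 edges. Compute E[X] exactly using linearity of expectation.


K_10 has 10!/(2^{5}·5!) = 945 labelled perfect matchings.
For each such perfect matching H, let X_H = 1 if all 5 edges of H are present in G. Then P[X_H = 1] = p^{5} = (2/5)^{5} = 32/3125.
By linearity: E[X] = Σ_H E[X_H] = 945 · p^{5} = 945 · 32/3125 = 6048/625.
Numerically: E[X] ≈ 9.677.

E[X] = 945 · (2/5)^{5} = 6048/625 ≈ 9.677.


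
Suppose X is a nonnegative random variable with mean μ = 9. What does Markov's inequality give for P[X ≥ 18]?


μ = E[X] = 9, a = 18.
Markov: P[X ≥ 18] ≤ μ/a = (9)/18 = 1/2.
Numerically: ≈ 0.5000.
(Since a = 18 > μ = 9.0000, the bound 1/2 is < 1 and informative.)

P[X ≥ 18] ≤ 1/2 ≈ 0.5000.


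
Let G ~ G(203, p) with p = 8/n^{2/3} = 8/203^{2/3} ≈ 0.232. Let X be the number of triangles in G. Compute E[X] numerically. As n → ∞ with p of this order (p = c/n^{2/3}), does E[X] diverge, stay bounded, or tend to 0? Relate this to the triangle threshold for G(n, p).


Number of potential triangles: C(203, 3) = 1373701.
Each occurs with probability p³ ≈ (0.232)³ ≈ 1.24245e-02.
By linearity: E[X] = C(203, 3)·p³ ≈ 1373701 · 1.24245e-02 ≈ 17067.507.
Since α = 2/3 < 1, p = c/n^{2/3} ≫ 1/n is above the triangle threshold p ~ 1/n. Asymptotically E[X] ~ (c³/6)·n^{3(1−α)} = (8³/6)·n^{1} → ∞; triangles are abundant w.h.p.

E[X] ≈ 17067.507; in regime p = Θ(1/n^{2/3}) E[X] diverges (above the triangle threshold p ~ 1/n).


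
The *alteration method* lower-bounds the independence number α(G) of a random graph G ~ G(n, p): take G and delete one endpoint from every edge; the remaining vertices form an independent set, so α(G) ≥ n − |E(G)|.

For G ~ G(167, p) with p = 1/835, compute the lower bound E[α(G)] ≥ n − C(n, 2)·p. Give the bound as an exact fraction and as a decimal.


E[|E(G)|] = C(167, 2)·p = 13861 · (1/835) = 83/5.
E[α(G)] ≥ n − E[|E(G)|] = 167 − 83/5 = 752/5.
Numerically: ≈ 150.40000.
(This is only a lower bound; the true E[α(G)] may be larger.)

E[α(G)] ≥ 752/5 ≈ 150.40000.


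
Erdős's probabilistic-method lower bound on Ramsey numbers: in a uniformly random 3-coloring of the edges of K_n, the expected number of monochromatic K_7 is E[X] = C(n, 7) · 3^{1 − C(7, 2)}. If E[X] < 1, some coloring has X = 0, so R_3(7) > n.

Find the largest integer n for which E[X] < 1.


We need C(n, 7) · 3^{1 − 21} < 1, i.e. C(n, 7) < 3^{21 − 1} = 3486784401.
Check values of n near the boundary:
  n = 76: C(76, 7) = 2186189400; 2186189400 < 3486784401? YES
  n = 77: C(77, 7) = 2404808340; 2404808340 < 3486784401? YES
  n = 78: C(78, 7) = 2641902120; 2641902120 < 3486784401? YES
  n = 79: C(79, 7) = 2898753715; 2898753715 < 3486784401? YES
  n = 80: C(80, 7) = 3176716400; 3176716400 < 3486784401? YES
  n = 81: C(81, 7) = 3477216600; 3477216600 < 3486784401? YES
  n = 82: C(82, 7) = 3801756816; 3801756816 < 3486784401? NO
  n = 83: C(83, 7) = 4151918628; 4151918628 < 3486784401? NO
  n = 84: C(84, 7) = 4529365776; 4529365776 < 3486784401? NO
The largest n with C(n, 7) < 3486784401 is n = 81 (where E[X] = 42928600/43046721 ≈ 0.997256). Hence R_3(7) > 81, i.e. R_3(7) ≥ 82.

Largest n = 81; hence R_3(7) > 81.


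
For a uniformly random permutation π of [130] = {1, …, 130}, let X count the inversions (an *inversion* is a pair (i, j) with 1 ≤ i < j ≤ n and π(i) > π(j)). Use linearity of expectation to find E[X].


Write X = Σ X_I over the C(130, 2) = 8385 pairs i < j, with X_I the indicator of one inversion.
There are 8385 indicators.
For each fixed pair i < j, the values π(i) and π(j) are two distinct elements of {1, …, 130} in uniformly random order; by symmetry P[π(i) > π(j)] = 1/2.
By linearity: E[X] = 8385 · (1/2) = C(130, 2) · (1/2) = 8385/2 = 8385/2 ≈ 4192.5000.

E[X] = 8385/2 = 4192.5000.


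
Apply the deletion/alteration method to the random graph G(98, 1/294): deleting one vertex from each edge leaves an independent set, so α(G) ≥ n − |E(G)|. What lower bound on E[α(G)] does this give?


E[|E(G)|] = C(98, 2)·p = 4753 · (1/294) = 97/6.
E[α(G)] ≥ n − E[|E(G)|] = 98 − 97/6 = 491/6.
Numerically: ≈ 81.833.
(This is only a lower bound; the true E[α(G)] may be larger.)

E[α(G)] ≥ 491/6 ≈ 81.833.


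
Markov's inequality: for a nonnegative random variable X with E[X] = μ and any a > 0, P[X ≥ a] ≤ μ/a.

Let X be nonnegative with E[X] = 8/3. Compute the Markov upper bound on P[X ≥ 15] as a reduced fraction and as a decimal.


μ = E[X] = 8/3, a = 15.
Markov: P[X ≥ 15] ≤ μ/a = (8/3)/15 = 8/45.
Numerically: ≈ 0.1778.
(Since a = 15 > μ = 2.6667, the bound 8/45 is < 1 and informative.)

P[X ≥ 15] ≤ 8/45 ≈ 0.1778.


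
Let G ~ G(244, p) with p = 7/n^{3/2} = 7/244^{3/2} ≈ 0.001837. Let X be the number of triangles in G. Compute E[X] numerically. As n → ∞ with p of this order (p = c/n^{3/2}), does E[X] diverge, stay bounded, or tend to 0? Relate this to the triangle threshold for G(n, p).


Number of potential triangles: C(244, 3) = 2391444.
Each occurs with probability p³ ≈ (0.001837)³ ≈ 6.194980e-09.
By linearity: E[X] = C(244, 3)·p³ ≈ 2391444 · 6.194980e-09 ≈ 0.0148.
Since α = 3/2 > 1, p = c/n^{3/2} = o(1/n) is below the triangle threshold p ~ 1/n. Asymptotically E[X] ~ (c³/6)·n^{3(1−α)} = (7³/6)·n^{-1.5} → 0, so by Markov's inequality G has no triangles w.h.p.

E[X] ≈ 0.0148; in regime p = Θ(1/n^{3/2}) E[X] tends to 0 (below the triangle threshold p ~ 1/n).


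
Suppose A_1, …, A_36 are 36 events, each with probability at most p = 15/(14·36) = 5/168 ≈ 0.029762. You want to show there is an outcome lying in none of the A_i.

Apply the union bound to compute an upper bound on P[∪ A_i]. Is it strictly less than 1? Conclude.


Union bound: P[∪_{i=1}^{36} A_i] ≤ Σ_i P[A_i] ≤ 36·p = 36·(5/168) = 15/14.
Numerically: 15/14 ≈ 1.071429.
Is 15/14 < 1? NO.
Since the bound 15/14 is ≥ 1, the union bound is uninformative here; it does NOT by itself certify existence.

36·p = 15/14 ≈ 1.071429; existence NOT certified by the union bound.


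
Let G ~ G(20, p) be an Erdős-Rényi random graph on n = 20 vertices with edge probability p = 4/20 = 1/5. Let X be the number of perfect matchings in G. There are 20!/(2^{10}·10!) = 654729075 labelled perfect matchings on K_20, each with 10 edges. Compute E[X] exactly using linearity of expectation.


K_20 has 20!/(2^{10}·10!) = 654729075 labelled perfect matchings.
For each such perfect matching H, let X_H = 1 if all 10 edges of H are present in G. Then P[X_H = 1] = p^{10} = (1/5)^{10} = 1/9765625.
Summing the indicators: E[X] = Σ_H E[X_H] = 654729075 · p^{10} = 654729075 · 1/9765625 = 26189163/390625.
Numerically: E[X] ≈ 67.

E[X] = 654729075 · (1/5)^{10} = 26189163/390625 ≈ 67.


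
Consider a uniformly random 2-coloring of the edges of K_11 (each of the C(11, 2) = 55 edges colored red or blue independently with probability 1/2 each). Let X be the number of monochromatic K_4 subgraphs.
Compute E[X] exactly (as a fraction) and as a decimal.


Let X = Σ_S X_S over the C(11, 4) = 330 subsets S of size 4, where X_S = 1 if the K_4 on S is monochromatic.
For a fixed S, the K_4 on S has C(4, 2) = 6 edges. P[all 6 edges red] = (1/2)^6, and likewise for blue, so P[monochromatic] = 2·(1/2)^6 = 2^{1 − 6} = 1/32.
Summing: E[X] = C(11, 4) · 2^{1 − 6} = 330 · 1/32 = 165/16.
Numerically: E[X] ≈ 10.3125.

E[X] = C(11,4)·2^(1−C(4,2)) = 165/16 ≈ 10.3125.


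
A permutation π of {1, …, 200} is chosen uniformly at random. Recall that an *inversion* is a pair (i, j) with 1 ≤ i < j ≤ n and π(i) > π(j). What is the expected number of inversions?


Write X = Σ X_I over the C(200, 2) = 19900 pairs i < j, with X_I the indicator of one inversion.
There are 19900 indicators.
For each fixed pair i < j, the values π(i) and π(j) are two distinct elements of {1, …, 200} in uniformly random order; by symmetry P[π(i) > π(j)] = 1/2.
By linearity: E[X] = 19900 · (1/2) = C(200, 2) · (1/2) = 19900/2 = 9950 ≈ 9950.000.

E[X] = 9950 = 9950.000.
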